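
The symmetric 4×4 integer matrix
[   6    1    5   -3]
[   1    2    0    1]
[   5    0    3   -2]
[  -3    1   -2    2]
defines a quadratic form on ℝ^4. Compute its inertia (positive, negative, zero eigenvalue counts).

step 0: pivot 6 → sign +
step 1: pivot 11/6 → sign +
step 2: pivot -17/11 → sign −
step 3: pivot 3/17 → sign +
signature = (3, 1, 0)

Answer: (3, 1, 0)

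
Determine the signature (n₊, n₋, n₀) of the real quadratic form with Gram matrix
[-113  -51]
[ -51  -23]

Answer: (1, 1, 0)

Derivation:
step 0: pivot -113 → sign −
step 1: pivot 2/113 → sign +
signature = (1, 1, 0)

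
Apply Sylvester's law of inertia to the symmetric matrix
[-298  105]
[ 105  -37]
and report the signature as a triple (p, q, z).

Answer: (0, 2, 0)

Derivation:
step 0: pivot -298 → sign −
step 1: pivot -1/298 → sign −
signature = (0, 2, 0)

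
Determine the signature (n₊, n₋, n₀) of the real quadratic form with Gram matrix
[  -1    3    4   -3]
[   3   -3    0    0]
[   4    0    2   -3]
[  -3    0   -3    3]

Answer: (1, 2, 1)

Derivation:
step 0: pivot -1 → sign −
step 1: pivot 6 → sign +
step 2: pivot -6 → sign −
step 3: row/col 3 already zero → sign 0
signature = (1, 2, 1)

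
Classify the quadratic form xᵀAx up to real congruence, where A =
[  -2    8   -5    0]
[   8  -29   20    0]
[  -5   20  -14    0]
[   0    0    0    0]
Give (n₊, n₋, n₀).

step 0: pivot -2 → sign −
step 1: pivot 3 → sign +
step 2: pivot -3/2 → sign −
step 3: row/col 3 already zero → sign 0
signature = (1, 2, 1)

Answer: (1, 2, 1)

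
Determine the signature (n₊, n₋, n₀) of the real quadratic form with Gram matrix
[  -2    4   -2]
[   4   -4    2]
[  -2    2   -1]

step 0: pivot -2 → sign −
step 1: pivot 4 → sign +
step 2: row/col 2 already zero → sign 0
signature = (1, 1, 1)

Answer: (1, 1, 1)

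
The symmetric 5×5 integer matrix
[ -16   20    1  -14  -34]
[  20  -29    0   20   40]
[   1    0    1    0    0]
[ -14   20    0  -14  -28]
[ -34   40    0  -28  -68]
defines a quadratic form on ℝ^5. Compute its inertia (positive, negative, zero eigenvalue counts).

Answer: (1, 3, 1)

Derivation:
step 0: pivot -16 → sign −
step 1: pivot -4 → sign −
step 2: pivot 93/64 → sign +
step 3: pivot -6/31 → sign −
step 4: row/col 4 already zero → sign 0
signature = (1, 3, 1)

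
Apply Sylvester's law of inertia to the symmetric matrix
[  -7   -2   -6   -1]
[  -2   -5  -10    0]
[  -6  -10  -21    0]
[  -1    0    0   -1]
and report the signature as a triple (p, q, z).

step 0: pivot -7 → sign −
step 1: pivot -31/7 → sign −
step 2: pivot -11/31 → sign −
step 3: pivot -6/11 → sign −
signature = (0, 4, 0)

Answer: (0, 4, 0)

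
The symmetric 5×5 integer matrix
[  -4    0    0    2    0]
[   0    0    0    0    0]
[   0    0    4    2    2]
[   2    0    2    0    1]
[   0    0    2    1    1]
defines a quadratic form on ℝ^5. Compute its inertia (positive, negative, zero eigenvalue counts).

Answer: (1, 1, 3)

Derivation:
step 0: pivot -4 → sign −
step 1: pivot 4 → sign +
step 2: row/col 2 already zero → sign 0
step 3: row/col 3 already zero → sign 0
step 4: row/col 4 already zero → sign 0
signature = (1, 1, 3)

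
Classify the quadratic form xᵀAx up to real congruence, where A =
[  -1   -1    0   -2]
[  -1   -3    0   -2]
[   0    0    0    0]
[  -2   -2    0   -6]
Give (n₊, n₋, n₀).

Answer: (0, 3, 1)

Derivation:
step 0: pivot -1 → sign −
step 1: pivot -2 → sign −
step 2: pivot -2 → sign −
step 3: row/col 3 already zero → sign 0
signature = (0, 3, 1)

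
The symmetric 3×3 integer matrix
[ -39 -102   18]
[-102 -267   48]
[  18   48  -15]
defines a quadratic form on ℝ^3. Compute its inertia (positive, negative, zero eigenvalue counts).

step 0: pivot -39 → sign −
step 1: pivot -3/13 → sign −
step 2: pivot -3 → sign −
signature = (0, 3, 0)

Answer: (0, 3, 0)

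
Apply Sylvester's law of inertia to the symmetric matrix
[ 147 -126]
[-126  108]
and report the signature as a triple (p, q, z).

step 0: pivot 147 → sign +
step 1: row/col 1 already zero → sign 0
signature = (1, 0, 1)

Answer: (1, 0, 1)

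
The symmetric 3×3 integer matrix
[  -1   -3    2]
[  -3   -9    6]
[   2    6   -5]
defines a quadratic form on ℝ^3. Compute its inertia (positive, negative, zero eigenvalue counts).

Answer: (0, 2, 1)

Derivation:
step 0: pivot -1 → sign −
step 1: pivot -1 → sign −
step 2: row/col 2 already zero → sign 0
signature = (0, 2, 1)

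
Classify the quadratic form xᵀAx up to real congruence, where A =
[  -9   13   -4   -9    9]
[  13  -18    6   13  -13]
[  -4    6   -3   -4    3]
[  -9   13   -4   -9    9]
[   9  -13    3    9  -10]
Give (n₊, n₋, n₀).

Answer: (1, 3, 1)

Derivation:
step 0: pivot -9 → sign −
step 1: pivot 7/9 → sign +
step 2: pivot -9/7 → sign −
step 3: pivot -2/9 → sign −
step 4: row/col 4 already zero → sign 0
signature = (1, 3, 1)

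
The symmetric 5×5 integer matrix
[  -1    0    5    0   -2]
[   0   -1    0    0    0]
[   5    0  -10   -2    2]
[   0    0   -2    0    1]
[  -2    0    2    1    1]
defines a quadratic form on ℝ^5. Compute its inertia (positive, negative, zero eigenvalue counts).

step 0: pivot -1 → sign −
step 1: pivot -1 → sign −
step 2: pivot 15 → sign +
step 3: pivot -4/15 → sign −
step 4: pivot 3/4 → sign +
signature = (2, 3, 0)

Answer: (2, 3, 0)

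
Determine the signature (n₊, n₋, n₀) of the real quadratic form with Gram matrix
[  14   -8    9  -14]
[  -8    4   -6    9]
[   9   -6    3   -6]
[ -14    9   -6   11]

step 0: pivot 14 → sign +
step 1: pivot -4/7 → sign −
step 2: pivot -3/2 → sign −
step 3: pivot 1/4 → sign +
signature = (2, 2, 0)

Answer: (2, 2, 0)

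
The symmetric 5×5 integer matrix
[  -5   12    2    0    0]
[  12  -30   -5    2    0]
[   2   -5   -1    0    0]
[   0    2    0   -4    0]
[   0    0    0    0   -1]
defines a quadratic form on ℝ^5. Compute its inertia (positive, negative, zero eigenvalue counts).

Answer: (0, 4, 1)

Derivation:
step 0: pivot -5 → sign −
step 1: pivot -6/5 → sign −
step 2: pivot -1/6 → sign −
step 3: pivot -1 → sign −
step 4: row/col 4 already zero → sign 0
signature = (0, 4, 1)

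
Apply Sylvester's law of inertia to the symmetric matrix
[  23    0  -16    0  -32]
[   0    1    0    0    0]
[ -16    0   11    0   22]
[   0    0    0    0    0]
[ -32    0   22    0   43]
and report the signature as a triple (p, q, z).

step 0: pivot 23 → sign +
step 1: pivot 1 → sign +
step 2: pivot -3/23 → sign −
step 3: pivot -1 → sign −
step 4: row/col 4 already zero → sign 0
signature = (2, 2, 1)

Answer: (2, 2, 1)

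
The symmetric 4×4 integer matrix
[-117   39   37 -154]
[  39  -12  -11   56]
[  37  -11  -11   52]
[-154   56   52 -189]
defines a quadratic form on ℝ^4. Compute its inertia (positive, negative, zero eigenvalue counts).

step 0: pivot -117 → sign −
step 1: pivot 1 → sign +
step 2: pivot -14/13 → sign −
step 3: pivot -1/7 → sign −
signature = (1, 3, 0)

Answer: (1, 3, 0)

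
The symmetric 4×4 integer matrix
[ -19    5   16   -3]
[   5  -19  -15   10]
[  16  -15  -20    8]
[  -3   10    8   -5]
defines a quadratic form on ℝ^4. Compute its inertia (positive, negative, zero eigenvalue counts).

step 0: pivot -19 → sign −
step 1: pivot -336/19 → sign −
step 2: pivot 19/336 → sign +
step 3: pivot -2/19 → sign −
signature = (1, 3, 0)

Answer: (1, 3, 0)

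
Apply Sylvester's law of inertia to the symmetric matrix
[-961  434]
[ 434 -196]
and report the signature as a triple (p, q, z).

step 0: pivot -961 → sign −
step 1: row/col 1 already zero → sign 0
signature = (0, 1, 1)

Answer: (0, 1, 1)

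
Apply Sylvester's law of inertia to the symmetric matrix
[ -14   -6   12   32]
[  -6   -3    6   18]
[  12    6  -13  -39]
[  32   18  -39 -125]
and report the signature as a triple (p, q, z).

Answer: (0, 3, 1)

Derivation:
step 0: pivot -14 → sign −
step 1: pivot -3/7 → sign −
step 2: pivot -1 → sign −
step 3: row/col 3 already zero → sign 0
signature = (0, 3, 1)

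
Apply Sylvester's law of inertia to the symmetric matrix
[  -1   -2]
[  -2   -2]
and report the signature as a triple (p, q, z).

Answer: (1, 1, 0)

Derivation:
step 0: pivot -1 → sign −
step 1: pivot 2 → sign +
signature = (1, 1, 0)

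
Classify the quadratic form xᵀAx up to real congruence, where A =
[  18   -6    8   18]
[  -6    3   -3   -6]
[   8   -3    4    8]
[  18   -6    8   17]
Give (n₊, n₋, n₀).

step 0: pivot 18 → sign +
step 1: pivot 1 → sign +
step 2: pivot 1/3 → sign +
step 3: pivot -1 → sign −
signature = (3, 1, 0)

Answer: (3, 1, 0)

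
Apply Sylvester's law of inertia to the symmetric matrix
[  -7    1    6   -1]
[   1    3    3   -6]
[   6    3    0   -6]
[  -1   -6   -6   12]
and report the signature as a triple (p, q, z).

step 0: pivot -7 → sign −
step 1: pivot 22/7 → sign +
step 2: pivot 9/22 → sign +
step 3: pivot -1 → sign −
signature = (2, 2, 0)

Answer: (2, 2, 0)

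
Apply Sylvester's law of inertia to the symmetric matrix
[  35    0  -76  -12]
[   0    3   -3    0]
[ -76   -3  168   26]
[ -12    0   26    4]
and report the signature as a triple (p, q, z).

step 0: pivot 35 → sign +
step 1: pivot 3 → sign +
step 2: pivot -1/35 → sign −
step 3: row/col 3 already zero → sign 0
signature = (2, 1, 1)

Answer: (2, 1, 1)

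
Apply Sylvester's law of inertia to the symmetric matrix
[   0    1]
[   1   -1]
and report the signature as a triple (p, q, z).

step 0: pivot -1 → sign −
step 1: pivot 1 → sign +
signature = (1, 1, 0)

Answer: (1, 1, 0)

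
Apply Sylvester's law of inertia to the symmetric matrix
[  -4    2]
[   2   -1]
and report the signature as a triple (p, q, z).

Answer: (0, 1, 1)

Derivation:
step 0: pivot -4 → sign −
step 1: row/col 1 already zero → sign 0
signature = (0, 1, 1)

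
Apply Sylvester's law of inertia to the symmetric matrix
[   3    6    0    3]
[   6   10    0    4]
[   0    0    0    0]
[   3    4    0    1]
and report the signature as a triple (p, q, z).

step 0: pivot 3 → sign +
step 1: pivot -2 → sign −
step 2: row/col 2 already zero → sign 0
step 3: row/col 3 already zero → sign 0
signature = (1, 1, 2)

Answer: (1, 1, 2)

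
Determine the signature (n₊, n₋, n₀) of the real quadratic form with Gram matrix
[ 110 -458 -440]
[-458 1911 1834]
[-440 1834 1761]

step 0: pivot 110 → sign +
step 1: pivot 223/55 → sign +
step 2: pivot 3/223 → sign +
signature = (3, 0, 0)

Answer: (3, 0, 0)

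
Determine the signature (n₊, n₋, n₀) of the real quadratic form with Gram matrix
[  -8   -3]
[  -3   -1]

Answer: (1, 1, 0)

Derivation:
step 0: pivot -8 → sign −
step 1: pivot 1/8 → sign +
signature = (1, 1, 0)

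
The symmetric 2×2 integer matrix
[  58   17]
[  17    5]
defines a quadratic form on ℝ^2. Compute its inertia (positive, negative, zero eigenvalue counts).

Answer: (2, 0, 0)

Derivation:
step 0: pivot 58 → sign +
step 1: pivot 1/58 → sign +
signature = (2, 0, 0)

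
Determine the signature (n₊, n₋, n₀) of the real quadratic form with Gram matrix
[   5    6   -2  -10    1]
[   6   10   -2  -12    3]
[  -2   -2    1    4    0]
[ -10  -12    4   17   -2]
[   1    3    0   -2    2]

Answer: (4, 1, 0)

Derivation:
step 0: pivot 5 → sign +
step 1: pivot 14/5 → sign +
step 2: pivot 1/7 → sign +
step 3: pivot -3 → sign −
step 4: pivot 1/2 → sign +
signature = (4, 1, 0)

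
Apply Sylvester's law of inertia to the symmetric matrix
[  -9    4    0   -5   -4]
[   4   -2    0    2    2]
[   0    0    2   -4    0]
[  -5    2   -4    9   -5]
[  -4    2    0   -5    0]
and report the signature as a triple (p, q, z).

Answer: (2, 3, 0)

Derivation:
step 0: pivot -9 → sign −
step 1: pivot -2/9 → sign −
step 2: pivot 2 → sign +
step 3: pivot 4 → sign +
step 4: pivot -1/4 → sign −
signature = (2, 3, 0)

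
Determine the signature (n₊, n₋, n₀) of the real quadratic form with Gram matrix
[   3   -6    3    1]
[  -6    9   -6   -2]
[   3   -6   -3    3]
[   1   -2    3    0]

step 0: pivot 3 → sign +
step 1: pivot -3 → sign −
step 2: pivot -6 → sign −
step 3: pivot 1/3 → sign +
signature = (2, 2, 0)

Answer: (2, 2, 0)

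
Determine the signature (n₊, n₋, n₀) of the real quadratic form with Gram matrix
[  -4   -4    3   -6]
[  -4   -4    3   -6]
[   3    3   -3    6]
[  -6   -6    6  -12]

Answer: (0, 2, 2)

Derivation:
step 0: pivot -4 → sign −
step 1: pivot -3/4 → sign −
step 2: row/col 2 already zero → sign 0
step 3: row/col 3 already zero → sign 0
signature = (0, 2, 2)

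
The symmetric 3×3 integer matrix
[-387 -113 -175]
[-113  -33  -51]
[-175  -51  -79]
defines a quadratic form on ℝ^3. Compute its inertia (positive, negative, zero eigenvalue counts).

step 0: pivot -387 → sign −
step 1: pivot -2/387 → sign −
step 2: pivot 2 → sign +
signature = (1, 2, 0)

Answer: (1, 2, 0)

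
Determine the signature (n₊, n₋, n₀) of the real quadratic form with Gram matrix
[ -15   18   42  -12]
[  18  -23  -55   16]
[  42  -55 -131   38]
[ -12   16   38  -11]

step 0: pivot -15 → sign −
step 1: pivot -7/5 → sign −
step 2: pivot 12/7 → sign +
step 3: row/col 3 already zero → sign 0
signature = (1, 2, 1)

Answer: (1, 2, 1)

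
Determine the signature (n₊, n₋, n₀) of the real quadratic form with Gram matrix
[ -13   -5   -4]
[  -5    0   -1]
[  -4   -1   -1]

Answer: (2, 1, 0)

Derivation:
step 0: pivot -13 → sign −
step 1: pivot 25/13 → sign +
step 2: pivot 2/25 → sign +
signature = (2, 1, 0)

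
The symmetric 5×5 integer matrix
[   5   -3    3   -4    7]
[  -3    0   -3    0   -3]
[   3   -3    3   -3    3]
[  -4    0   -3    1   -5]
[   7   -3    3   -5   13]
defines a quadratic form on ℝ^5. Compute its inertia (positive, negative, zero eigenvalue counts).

step 0: pivot 5 → sign +
step 1: pivot -9/5 → sign −
step 2: pivot 2 → sign +
step 3: pivot 1/2 → sign +
step 4: pivot 2 → sign +
signature = (4, 1, 0)

Answer: (4, 1, 0)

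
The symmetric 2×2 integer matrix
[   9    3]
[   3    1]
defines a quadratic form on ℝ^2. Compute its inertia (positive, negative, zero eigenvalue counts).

step 0: pivot 9 → sign +
step 1: row/col 1 already zero → sign 0
signature = (1, 0, 1)

Answer: (1, 0, 1)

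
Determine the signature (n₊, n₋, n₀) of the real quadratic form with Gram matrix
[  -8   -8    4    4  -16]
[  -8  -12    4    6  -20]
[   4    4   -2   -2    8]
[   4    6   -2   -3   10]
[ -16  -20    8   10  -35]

step 0: pivot -8 → sign −
step 1: pivot -4 → sign −
step 2: pivot 1 → sign +
step 3: row/col 3 already zero → sign 0
step 4: row/col 4 already zero → sign 0
signature = (1, 2, 2)

Answer: (1, 2, 2)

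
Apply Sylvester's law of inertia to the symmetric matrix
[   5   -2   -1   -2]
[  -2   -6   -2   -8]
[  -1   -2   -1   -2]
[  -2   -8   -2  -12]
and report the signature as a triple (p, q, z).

step 0: pivot 5 → sign +
step 1: pivot -34/5 → sign −
step 2: pivot -6/17 → sign −
step 3: row/col 3 already zero → sign 0
signature = (1, 2, 1)

Answer: (1, 2, 1)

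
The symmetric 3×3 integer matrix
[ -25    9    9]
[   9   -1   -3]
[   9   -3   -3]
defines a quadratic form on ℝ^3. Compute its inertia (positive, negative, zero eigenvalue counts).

step 0: pivot -25 → sign −
step 1: pivot 56/25 → sign +
step 2: pivot 3/14 → sign +
signature = (2, 1, 0)

Answer: (2, 1, 0)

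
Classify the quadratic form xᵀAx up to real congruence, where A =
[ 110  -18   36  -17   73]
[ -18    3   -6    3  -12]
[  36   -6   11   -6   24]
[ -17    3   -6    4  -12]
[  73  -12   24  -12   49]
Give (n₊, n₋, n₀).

Answer: (3, 1, 1)

Derivation:
step 0: pivot 110 → sign +
step 1: pivot 3/55 → sign +
step 2: pivot -1 → sign −
step 3: pivot 1/2 → sign +
step 4: row/col 4 already zero → sign 0
signature = (3, 1, 1)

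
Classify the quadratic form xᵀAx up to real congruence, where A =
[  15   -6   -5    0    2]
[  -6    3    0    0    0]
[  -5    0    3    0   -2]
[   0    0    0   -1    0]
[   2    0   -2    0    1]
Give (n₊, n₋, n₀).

step 0: pivot 15 → sign +
step 1: pivot 3/5 → sign +
step 2: pivot -16/3 → sign −
step 3: pivot -1 → sign −
step 4: row/col 4 already zero → sign 0
signature = (2, 2, 1)

Answer: (2, 2, 1)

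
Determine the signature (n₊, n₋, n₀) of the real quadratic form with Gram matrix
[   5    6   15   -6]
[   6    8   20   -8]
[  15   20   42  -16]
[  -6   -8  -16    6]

step 0: pivot 5 → sign +
step 1: pivot 4/5 → sign +
step 2: pivot -8 → sign −
step 3: row/col 3 already zero → sign 0
signature = (2, 1, 1)

Answer: (2, 1, 1)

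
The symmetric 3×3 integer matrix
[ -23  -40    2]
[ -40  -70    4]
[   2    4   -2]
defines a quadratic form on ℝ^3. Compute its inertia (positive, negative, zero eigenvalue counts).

step 0: pivot -23 → sign −
step 1: pivot -10/23 → sign −
step 2: pivot -6/5 → sign −
signature = (0, 3, 0)

Answer: (0, 3, 0)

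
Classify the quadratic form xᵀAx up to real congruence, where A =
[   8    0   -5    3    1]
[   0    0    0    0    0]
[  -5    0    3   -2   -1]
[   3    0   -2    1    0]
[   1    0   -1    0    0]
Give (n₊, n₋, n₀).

step 0: pivot 8 → sign +
step 1: pivot -1/8 → sign −
step 2: pivot 1 → sign +
step 3: row/col 3 already zero → sign 0
step 4: row/col 4 already zero → sign 0
signature = (2, 1, 2)

Answer: (2, 1, 2)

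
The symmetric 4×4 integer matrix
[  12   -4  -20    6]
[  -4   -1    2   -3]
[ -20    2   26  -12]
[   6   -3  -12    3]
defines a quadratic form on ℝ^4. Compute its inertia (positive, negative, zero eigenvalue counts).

Answer: (3, 1, 0)

Derivation:
step 0: pivot 12 → sign +
step 1: pivot -7/3 → sign −
step 2: pivot 2 → sign +
step 3: pivot 3/7 → sign +
signature = (3, 1, 0)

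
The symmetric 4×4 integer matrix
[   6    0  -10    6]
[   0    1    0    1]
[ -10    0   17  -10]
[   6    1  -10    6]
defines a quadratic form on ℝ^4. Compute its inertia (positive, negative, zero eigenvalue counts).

step 0: pivot 6 → sign +
step 1: pivot 1 → sign +
step 2: pivot 1/3 → sign +
step 3: pivot -1 → sign −
signature = (3, 1, 0)

Answer: (3, 1, 0)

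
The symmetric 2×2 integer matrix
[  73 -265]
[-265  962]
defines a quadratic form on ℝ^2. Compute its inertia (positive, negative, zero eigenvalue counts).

step 0: pivot 73 → sign +
step 1: pivot 1/73 → sign +
signature = (2, 0, 0)

Answer: (2, 0, 0)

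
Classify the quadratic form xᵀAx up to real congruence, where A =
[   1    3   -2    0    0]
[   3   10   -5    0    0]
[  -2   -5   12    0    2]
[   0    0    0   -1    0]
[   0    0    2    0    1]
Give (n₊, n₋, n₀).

step 0: pivot 1 → sign +
step 1: pivot 1 → sign +
step 2: pivot 7 → sign +
step 3: pivot -1 → sign −
step 4: pivot 3/7 → sign +
signature = (4, 1, 0)

Answer: (4, 1, 0)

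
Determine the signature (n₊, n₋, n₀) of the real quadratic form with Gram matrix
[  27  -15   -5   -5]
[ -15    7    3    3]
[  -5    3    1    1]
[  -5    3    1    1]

step 0: pivot 27 → sign +
step 1: pivot -4/3 → sign −
step 2: pivot 1/9 → sign +
step 3: row/col 3 already zero → sign 0
signature = (2, 1, 1)

Answer: (2, 1, 1)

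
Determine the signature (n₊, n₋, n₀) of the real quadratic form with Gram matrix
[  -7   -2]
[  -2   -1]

step 0: pivot -7 → sign −
step 1: pivot -3/7 → sign −
signature = (0, 2, 0)

Answer: (0, 2, 0)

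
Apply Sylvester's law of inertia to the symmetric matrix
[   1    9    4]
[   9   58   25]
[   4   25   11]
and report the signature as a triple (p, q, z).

Answer: (2, 1, 0)

Derivation:
step 0: pivot 1 → sign +
step 1: pivot -23 → sign −
step 2: pivot 6/23 → sign +
signature = (2, 1, 0)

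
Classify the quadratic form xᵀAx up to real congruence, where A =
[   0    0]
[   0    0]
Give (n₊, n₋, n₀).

step 0: row/col 0 already zero → sign 0
step 1: row/col 1 already zero → sign 0
signature = (0, 0, 2)

Answer: (0, 0, 2)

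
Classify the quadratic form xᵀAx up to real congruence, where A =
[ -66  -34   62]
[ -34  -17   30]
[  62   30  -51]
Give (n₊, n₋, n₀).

Answer: (1, 2, 0)

Derivation:
step 0: pivot -66 → sign −
step 1: pivot 17/33 → sign +
step 2: pivot -1/17 → sign −
signature = (1, 2, 0)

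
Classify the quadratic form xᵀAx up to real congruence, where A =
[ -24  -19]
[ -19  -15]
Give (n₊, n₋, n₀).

Answer: (1, 1, 0)

Derivation:
step 0: pivot -24 → sign −
step 1: pivot 1/24 → sign +
signature = (1, 1, 0)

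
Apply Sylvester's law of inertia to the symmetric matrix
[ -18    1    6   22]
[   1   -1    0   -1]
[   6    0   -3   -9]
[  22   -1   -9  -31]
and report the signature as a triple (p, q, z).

step 0: pivot -18 → sign −
step 1: pivot -17/18 → sign −
step 2: pivot -15/17 → sign −
step 3: pivot -6/5 → sign −
signature = (0, 4, 0)

Answer: (0, 4, 0)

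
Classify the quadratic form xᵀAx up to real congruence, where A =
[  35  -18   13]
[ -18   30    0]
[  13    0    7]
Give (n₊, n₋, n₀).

step 0: pivot 35 → sign +
step 1: pivot 726/35 → sign +
step 2: pivot 2/121 → sign +
signature = (3, 0, 0)

Answer: (3, 0, 0)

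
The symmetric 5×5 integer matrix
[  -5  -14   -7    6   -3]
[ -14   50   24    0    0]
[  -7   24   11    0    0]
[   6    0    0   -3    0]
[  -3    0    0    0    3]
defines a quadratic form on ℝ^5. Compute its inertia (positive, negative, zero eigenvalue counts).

Answer: (3, 2, 0)

Derivation:
step 0: pivot -5 → sign −
step 1: pivot 446/5 → sign +
step 2: pivot -114/223 → sign −
step 3: pivot 21/19 → sign +
step 4: pivot 3/14 → sign +
signature = (3, 2, 0)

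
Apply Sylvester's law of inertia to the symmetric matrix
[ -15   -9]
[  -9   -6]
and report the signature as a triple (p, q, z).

Answer: (0, 2, 0)

Derivation:
step 0: pivot -15 → sign −
step 1: pivot -3/5 → sign −
signature = (0, 2, 0)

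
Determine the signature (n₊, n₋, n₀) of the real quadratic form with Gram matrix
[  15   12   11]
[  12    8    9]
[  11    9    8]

Answer: (1, 2, 0)

Derivation:
step 0: pivot 15 → sign +
step 1: pivot -8/5 → sign −
step 2: pivot -1/24 → sign −
signature = (1, 2, 0)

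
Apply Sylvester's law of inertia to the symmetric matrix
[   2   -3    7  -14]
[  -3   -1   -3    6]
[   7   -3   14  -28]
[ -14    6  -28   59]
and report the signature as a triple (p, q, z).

Answer: (2, 2, 0)

Derivation:
step 0: pivot 2 → sign +
step 1: pivot -11/2 → sign −
step 2: pivot -3/11 → sign −
step 3: pivot 3 → sign +
signature = (2, 2, 0)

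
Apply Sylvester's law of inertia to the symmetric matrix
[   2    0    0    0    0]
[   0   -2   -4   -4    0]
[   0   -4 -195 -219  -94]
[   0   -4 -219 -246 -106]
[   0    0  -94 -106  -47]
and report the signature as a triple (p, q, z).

step 0: pivot 2 → sign +
step 1: pivot -2 → sign −
step 2: pivot -187 → sign −
step 3: pivot 15/187 → sign +
step 4: pivot 1/5 → sign +
signature = (3, 2, 0)

Answer: (3, 2, 0)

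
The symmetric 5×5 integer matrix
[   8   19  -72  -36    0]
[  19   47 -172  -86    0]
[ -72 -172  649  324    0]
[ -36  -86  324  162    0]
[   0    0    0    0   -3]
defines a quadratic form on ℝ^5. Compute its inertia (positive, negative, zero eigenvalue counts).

Answer: (3, 2, 0)

Derivation:
step 0: pivot 8 → sign +
step 1: pivot 15/8 → sign +
step 2: pivot 7/15 → sign +
step 3: pivot -2/7 → sign −
step 4: pivot -3 → sign −
signature = (3, 2, 0)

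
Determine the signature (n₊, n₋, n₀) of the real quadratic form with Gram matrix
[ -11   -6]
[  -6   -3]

step 0: pivot -11 → sign −
step 1: pivot 3/11 → sign +
signature = (1, 1, 0)

Answer: (1, 1, 0)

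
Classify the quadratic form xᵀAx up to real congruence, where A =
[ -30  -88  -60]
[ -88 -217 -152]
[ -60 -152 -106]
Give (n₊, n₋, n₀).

Answer: (1, 2, 0)

Derivation:
step 0: pivot -30 → sign −
step 1: pivot 617/15 → sign +
step 2: pivot -2/617 → sign −
signature = (1, 2, 0)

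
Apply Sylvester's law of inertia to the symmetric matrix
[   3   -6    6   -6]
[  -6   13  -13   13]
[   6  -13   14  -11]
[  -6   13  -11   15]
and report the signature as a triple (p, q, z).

Answer: (3, 1, 0)

Derivation:
step 0: pivot 3 → sign +
step 1: pivot 1 → sign +
step 2: pivot 1 → sign +
step 3: pivot -2 → sign −
signature = (3, 1, 0)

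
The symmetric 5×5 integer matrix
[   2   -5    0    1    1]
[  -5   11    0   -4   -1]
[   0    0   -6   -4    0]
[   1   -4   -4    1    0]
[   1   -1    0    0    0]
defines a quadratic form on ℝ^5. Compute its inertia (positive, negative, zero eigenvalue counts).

Answer: (3, 2, 0)

Derivation:
step 0: pivot 2 → sign +
step 1: pivot -3/2 → sign −
step 2: pivot -6 → sign −
step 3: pivot 14/3 → sign +
step 4: pivot 1/7 → sign +
signature = (3, 2, 0)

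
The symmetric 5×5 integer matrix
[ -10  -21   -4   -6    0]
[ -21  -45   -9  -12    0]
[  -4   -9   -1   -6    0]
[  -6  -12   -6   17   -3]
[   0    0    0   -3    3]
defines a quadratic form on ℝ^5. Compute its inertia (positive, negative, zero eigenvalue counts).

Answer: (3, 2, 0)

Derivation:
step 0: pivot -10 → sign −
step 1: pivot -9/10 → sign −
step 2: pivot 1 → sign +
step 3: pivot 5 → sign +
step 4: pivot 6/5 → sign +
signature = (3, 2, 0)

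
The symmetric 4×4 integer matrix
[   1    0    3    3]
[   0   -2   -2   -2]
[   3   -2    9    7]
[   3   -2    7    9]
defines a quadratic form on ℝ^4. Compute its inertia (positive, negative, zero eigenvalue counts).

step 0: pivot 1 → sign +
step 1: pivot -2 → sign −
step 2: pivot 2 → sign +
step 3: pivot 2 → sign +
signature = (3, 1, 0)

Answer: (3, 1, 0)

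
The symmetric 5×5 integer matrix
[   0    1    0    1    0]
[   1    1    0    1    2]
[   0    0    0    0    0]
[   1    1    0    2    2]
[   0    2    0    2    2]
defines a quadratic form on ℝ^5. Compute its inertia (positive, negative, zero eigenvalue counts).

step 0: pivot 1 → sign +
step 1: pivot -1 → sign −
step 2: pivot 1 → sign +
step 3: pivot 2 → sign +
step 4: row/col 4 already zero → sign 0
signature = (3, 1, 1)

Answer: (3, 1, 1)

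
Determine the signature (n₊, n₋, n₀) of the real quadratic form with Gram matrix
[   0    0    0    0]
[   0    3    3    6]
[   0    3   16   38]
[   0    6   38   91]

step 0: pivot 3 → sign +
step 1: pivot 13 → sign +
step 2: pivot 3/13 → sign +
step 3: row/col 3 already zero → sign 0
signature = (3, 0, 1)

Answer: (3, 0, 1)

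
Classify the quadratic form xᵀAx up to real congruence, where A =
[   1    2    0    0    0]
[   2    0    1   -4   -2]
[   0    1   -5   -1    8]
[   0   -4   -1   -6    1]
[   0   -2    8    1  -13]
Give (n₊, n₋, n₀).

Answer: (1, 4, 0)

Derivation:
step 0: pivot 1 → sign +
step 1: pivot -4 → sign −
step 2: pivot -19/4 → sign −
step 3: pivot -22/19 → sign −
step 4: pivot -3/22 → sign −
signature = (1, 4, 0)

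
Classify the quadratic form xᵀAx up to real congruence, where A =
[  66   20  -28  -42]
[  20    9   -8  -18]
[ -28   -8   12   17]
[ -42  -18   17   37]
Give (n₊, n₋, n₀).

step 0: pivot 66 → sign +
step 1: pivot 97/33 → sign +
step 2: pivot 4/97 → sign +
step 3: pivot 3/4 → sign +
signature = (4, 0, 0)

Answer: (4, 0, 0)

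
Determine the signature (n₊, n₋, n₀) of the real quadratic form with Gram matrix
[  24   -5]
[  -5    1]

Answer: (1, 1, 0)

Derivation:
step 0: pivot 24 → sign +
step 1: pivot -1/24 → sign −
signature = (1, 1, 0)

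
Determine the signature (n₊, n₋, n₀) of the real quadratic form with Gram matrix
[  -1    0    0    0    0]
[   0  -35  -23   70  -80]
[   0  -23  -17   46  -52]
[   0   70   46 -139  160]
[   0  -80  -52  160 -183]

step 0: pivot -1 → sign −
step 1: pivot -35 → sign −
step 2: pivot -66/35 → sign −
step 3: pivot 1 → sign +
step 4: pivot 1/33 → sign +
signature = (2, 3, 0)

Answer: (2, 3, 0)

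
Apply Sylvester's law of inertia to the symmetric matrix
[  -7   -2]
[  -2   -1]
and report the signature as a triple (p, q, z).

step 0: pivot -7 → sign −
step 1: pivot -3/7 → sign −
signature = (0, 2, 0)

Answer: (0, 2, 0)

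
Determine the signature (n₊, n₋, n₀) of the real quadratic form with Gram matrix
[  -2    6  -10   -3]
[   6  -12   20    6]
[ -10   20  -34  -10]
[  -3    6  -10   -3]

Answer: (1, 2, 1)

Derivation:
step 0: pivot -2 → sign −
step 1: pivot 6 → sign +
step 2: pivot -2/3 → sign −
step 3: row/col 3 already zero → sign 0
signature = (1, 2, 1)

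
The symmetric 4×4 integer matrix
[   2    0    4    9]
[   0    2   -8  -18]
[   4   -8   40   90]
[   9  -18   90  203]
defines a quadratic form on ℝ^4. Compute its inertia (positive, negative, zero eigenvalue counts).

Answer: (3, 0, 1)

Derivation:
step 0: pivot 2 → sign +
step 1: pivot 2 → sign +
step 2: pivot 1/2 → sign +
step 3: row/col 3 already zero → sign 0
signature = (3, 0, 1)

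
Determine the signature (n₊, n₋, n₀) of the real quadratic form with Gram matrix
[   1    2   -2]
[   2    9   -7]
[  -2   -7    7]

step 0: pivot 1 → sign +
step 1: pivot 5 → sign +
step 2: pivot 6/5 → sign +
signature = (3, 0, 0)

Answer: (3, 0, 0)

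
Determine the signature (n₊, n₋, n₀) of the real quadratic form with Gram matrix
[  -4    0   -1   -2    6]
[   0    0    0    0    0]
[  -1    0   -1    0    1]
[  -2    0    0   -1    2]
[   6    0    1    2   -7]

step 0: pivot -4 → sign −
step 1: pivot -3/4 → sign −
step 2: pivot 1/3 → sign +
step 3: pivot -3 → sign −
step 4: row/col 4 already zero → sign 0
signature = (1, 3, 1)

Answer: (1, 3, 1)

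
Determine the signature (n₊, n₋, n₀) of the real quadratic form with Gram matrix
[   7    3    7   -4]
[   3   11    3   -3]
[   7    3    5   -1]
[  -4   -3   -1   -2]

step 0: pivot 7 → sign +
step 1: pivot 68/7 → sign +
step 2: pivot -2 → sign −
step 3: pivot 3/68 → sign +
signature = (3, 1, 0)

Answer: (3, 1, 0)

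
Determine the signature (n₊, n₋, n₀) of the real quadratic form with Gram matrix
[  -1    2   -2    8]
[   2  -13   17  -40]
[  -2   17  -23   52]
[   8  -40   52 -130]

Answer: (1, 3, 0)

Derivation:
step 0: pivot -1 → sign −
step 1: pivot -9 → sign −
step 2: pivot -2/9 → sign −
step 3: pivot 6 → sign +
signature = (1, 3, 0)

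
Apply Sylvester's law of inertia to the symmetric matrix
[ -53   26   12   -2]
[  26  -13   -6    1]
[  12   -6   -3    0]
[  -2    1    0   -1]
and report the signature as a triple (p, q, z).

Answer: (0, 3, 1)

Derivation:
step 0: pivot -53 → sign −
step 1: pivot -13/53 → sign −
step 2: pivot -3/13 → sign −
step 3: row/col 3 already zero → sign 0
signature = (0, 3, 1)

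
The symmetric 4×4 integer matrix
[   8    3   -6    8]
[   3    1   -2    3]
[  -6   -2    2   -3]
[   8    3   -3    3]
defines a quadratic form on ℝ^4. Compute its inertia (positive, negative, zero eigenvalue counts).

Answer: (1, 3, 0)

Derivation:
step 0: pivot 8 → sign +
step 1: pivot -1/8 → sign −
step 2: pivot -2 → sign −
step 3: pivot -1/2 → sign −
signature = (1, 3, 0)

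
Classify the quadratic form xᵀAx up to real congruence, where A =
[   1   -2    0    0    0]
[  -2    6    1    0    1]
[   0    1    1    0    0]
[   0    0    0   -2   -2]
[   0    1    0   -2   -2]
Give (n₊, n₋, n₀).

Answer: (3, 2, 0)

Derivation:
step 0: pivot 1 → sign +
step 1: pivot 2 → sign +
step 2: pivot 1/2 → sign +
step 3: pivot -2 → sign −
step 4: pivot -1 → sign −
signature = (3, 2, 0)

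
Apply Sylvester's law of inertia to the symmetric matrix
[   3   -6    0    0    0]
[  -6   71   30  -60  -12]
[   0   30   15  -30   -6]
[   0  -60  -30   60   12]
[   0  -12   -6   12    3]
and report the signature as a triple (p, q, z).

Answer: (3, 1, 1)

Derivation:
step 0: pivot 3 → sign +
step 1: pivot 59 → sign +
step 2: pivot -15/59 → sign −
step 3: pivot 3/5 → sign +
step 4: row/col 4 already zero → sign 0
signature = (3, 1, 1)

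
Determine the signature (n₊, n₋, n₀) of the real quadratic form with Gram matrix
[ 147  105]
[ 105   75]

step 0: pivot 147 → sign +
step 1: row/col 1 already zero → sign 0
signature = (1, 0, 1)

Answer: (1, 0, 1)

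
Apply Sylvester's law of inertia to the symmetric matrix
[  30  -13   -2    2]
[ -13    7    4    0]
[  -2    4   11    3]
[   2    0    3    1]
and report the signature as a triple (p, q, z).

Answer: (3, 1, 0)

Derivation:
step 0: pivot 30 → sign +
step 1: pivot 41/30 → sign +
step 2: pivot 151/41 → sign +
step 3: pivot -6/151 → sign −
signature = (3, 1, 0)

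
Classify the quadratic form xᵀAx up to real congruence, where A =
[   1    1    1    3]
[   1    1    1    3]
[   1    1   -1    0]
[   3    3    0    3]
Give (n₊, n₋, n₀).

Answer: (1, 2, 1)

Derivation:
step 0: pivot 1 → sign +
step 1: pivot -2 → sign −
step 2: pivot -3/2 → sign −
step 3: row/col 3 already zero → sign 0
signature = (1, 2, 1)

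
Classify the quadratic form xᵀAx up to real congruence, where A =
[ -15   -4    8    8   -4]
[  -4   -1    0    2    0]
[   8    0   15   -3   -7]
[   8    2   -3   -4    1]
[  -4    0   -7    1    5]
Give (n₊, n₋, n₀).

Answer: (3, 2, 0)

Derivation:
step 0: pivot -15 → sign −
step 1: pivot 1/15 → sign +
step 2: pivot -49 → sign −
step 3: pivot 9/49 → sign +
step 4: pivot 2/9 → sign +
signature = (3, 2, 0)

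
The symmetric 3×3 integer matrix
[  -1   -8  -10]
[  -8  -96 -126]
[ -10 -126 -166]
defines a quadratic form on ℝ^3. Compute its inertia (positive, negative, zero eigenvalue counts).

step 0: pivot -1 → sign −
step 1: pivot -32 → sign −
step 2: pivot 1/8 → sign +
signature = (1, 2, 0)

Answer: (1, 2, 0)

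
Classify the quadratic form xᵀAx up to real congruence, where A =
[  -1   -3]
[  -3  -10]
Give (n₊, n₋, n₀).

step 0: pivot -1 → sign −
step 1: pivot -1 → sign −
signature = (0, 2, 0)

Answer: (0, 2, 0)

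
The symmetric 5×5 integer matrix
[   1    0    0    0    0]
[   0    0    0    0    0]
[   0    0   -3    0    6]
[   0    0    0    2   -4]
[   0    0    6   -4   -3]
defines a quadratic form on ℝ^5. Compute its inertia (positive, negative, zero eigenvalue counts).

Answer: (3, 1, 1)

Derivation:
step 0: pivot 1 → sign +
step 1: pivot -3 → sign −
step 2: pivot 2 → sign +
step 3: pivot 1 → sign +
step 4: row/col 4 already zero → sign 0
signature = (3, 1, 1)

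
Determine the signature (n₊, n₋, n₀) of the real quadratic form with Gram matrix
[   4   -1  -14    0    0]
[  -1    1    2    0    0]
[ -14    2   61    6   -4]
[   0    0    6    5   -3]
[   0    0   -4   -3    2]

Answer: (5, 0, 0)

Derivation:
step 0: pivot 4 → sign +
step 1: pivot 3/4 → sign +
step 2: pivot 9 → sign +
step 3: pivot 1 → sign +
step 4: pivot 1/9 → sign +
signature = (5, 0, 0)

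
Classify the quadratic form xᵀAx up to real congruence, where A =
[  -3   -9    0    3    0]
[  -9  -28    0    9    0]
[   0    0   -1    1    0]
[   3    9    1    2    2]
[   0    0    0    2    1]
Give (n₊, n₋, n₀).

Answer: (2, 3, 0)

Derivation:
step 0: pivot -3 → sign −
step 1: pivot -1 → sign −
step 2: pivot -1 → sign −
step 3: pivot 6 → sign +
step 4: pivot 1/3 → sign +
signature = (2, 3, 0)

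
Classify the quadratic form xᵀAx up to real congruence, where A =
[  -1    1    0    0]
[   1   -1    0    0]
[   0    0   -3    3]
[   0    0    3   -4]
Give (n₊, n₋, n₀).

step 0: pivot -1 → sign −
step 1: pivot -3 → sign −
step 2: pivot -1 → sign −
step 3: row/col 3 already zero → sign 0
signature = (0, 3, 1)

Answer: (0, 3, 1)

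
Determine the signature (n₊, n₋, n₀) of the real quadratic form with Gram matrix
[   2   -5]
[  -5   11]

step 0: pivot 2 → sign +
step 1: pivot -3/2 → sign −
signature = (1, 1, 0)

Answer: (1, 1, 0)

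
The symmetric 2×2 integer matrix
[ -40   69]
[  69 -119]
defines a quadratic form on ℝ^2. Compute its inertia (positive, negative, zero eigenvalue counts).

Answer: (1, 1, 0)

Derivation:
step 0: pivot -40 → sign −
step 1: pivot 1/40 → sign +
signature = (1, 1, 0)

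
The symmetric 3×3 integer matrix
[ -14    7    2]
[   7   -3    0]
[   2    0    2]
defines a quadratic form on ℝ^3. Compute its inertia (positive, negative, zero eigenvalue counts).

Answer: (2, 1, 0)

Derivation:
step 0: pivot -14 → sign −
step 1: pivot 1/2 → sign +
step 2: pivot 2/7 → sign +
signature = (2, 1, 0)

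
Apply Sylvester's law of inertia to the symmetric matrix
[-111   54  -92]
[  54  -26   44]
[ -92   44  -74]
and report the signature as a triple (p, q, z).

step 0: pivot -111 → sign −
step 1: pivot 10/37 → sign +
step 2: pivot 2/15 → sign +
signature = (2, 1, 0)

Answer: (2, 1, 0)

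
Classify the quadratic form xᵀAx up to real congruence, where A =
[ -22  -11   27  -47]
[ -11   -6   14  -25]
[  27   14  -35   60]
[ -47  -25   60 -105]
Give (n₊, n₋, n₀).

Answer: (1, 3, 0)

Derivation:
step 0: pivot -22 → sign −
step 1: pivot -1/2 → sign −
step 2: pivot -15/11 → sign −
step 3: pivot 2/5 → sign +
signature = (1, 3, 0)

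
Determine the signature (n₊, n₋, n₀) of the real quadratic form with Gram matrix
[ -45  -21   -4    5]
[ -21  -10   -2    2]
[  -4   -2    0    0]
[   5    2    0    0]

Answer: (2, 2, 0)

Derivation:
step 0: pivot -45 → sign −
step 1: pivot -1/5 → sign −
step 2: pivot 4/9 → sign +
step 3: pivot 1 → sign +
signature = (2, 2, 0)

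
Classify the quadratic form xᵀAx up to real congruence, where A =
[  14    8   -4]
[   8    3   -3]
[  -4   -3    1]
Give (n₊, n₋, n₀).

step 0: pivot 14 → sign +
step 1: pivot -11/7 → sign −
step 2: pivot 2/11 → sign +
signature = (2, 1, 0)

Answer: (2, 1, 0)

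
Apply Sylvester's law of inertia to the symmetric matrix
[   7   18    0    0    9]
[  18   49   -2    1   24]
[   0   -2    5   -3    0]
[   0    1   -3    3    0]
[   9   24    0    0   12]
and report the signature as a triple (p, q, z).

Answer: (5, 0, 0)

Derivation:
step 0: pivot 7 → sign +
step 1: pivot 19/7 → sign +
step 2: pivot 67/19 → sign +
step 3: pivot 79/67 → sign +
step 4: pivot 3/79 → sign +
signature = (5, 0, 0)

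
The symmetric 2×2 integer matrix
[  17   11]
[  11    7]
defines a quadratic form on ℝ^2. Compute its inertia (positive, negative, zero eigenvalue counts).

Answer: (1, 1, 0)

Derivation:
step 0: pivot 17 → sign +
step 1: pivot -2/17 → sign −
signature = (1, 1, 0)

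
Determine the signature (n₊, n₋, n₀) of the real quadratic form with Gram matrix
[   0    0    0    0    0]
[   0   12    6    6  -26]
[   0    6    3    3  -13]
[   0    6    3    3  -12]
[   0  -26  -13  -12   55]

step 0: pivot 12 → sign +
step 1: pivot -4/3 → sign −
step 2: pivot 3/4 → sign +
step 3: row/col 3 already zero → sign 0
step 4: row/col 4 already zero → sign 0
signature = (2, 1, 2)

Answer: (2, 1, 2)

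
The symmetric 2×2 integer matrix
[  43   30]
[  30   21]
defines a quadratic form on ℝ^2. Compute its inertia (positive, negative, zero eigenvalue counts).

step 0: pivot 43 → sign +
step 1: pivot 3/43 → sign +
signature = (2, 0, 0)

Answer: (2, 0, 0)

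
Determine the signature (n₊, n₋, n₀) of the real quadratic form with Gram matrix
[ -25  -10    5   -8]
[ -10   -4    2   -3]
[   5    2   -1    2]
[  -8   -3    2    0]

Answer: (1, 2, 1)

Derivation:
step 0: pivot -25 → sign −
step 1: pivot 64/25 → sign +
step 2: pivot -1/16 → sign −
step 3: row/col 3 already zero → sign 0
signature = (1, 2, 1)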